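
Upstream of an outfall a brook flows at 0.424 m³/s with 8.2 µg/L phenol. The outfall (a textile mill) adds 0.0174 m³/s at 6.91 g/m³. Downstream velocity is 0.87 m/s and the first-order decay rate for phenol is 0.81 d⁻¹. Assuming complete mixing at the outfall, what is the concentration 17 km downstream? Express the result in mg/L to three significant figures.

0.233 mg/L

8.2 µg/L = 0.0082 mg/L.
After complete mixing, C₀ = (0.0174·6.91 + 0.424·0.0082) / 0.4414 = 0.2803 mg/L.
Travel time t = 1.7e+04 m / 0.87 m/s = 1.954e+04 s = 0.2262 d.
C = 0.2803·exp(−0.81·0.2262) = 0.2803·0.8326 = 0.2334 mg/L.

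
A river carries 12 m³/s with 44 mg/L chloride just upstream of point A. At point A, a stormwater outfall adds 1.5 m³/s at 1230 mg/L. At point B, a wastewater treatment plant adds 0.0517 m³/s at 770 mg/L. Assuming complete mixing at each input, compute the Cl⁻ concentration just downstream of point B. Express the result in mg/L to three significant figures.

178 mg/L

After input A: C = (12·44 + 1.5·1230) / 13.5 = 175.8 mg/L.
After input B: C = (13.5·175.8 + 0.0517·770) / 13.55 = 178 mg/L.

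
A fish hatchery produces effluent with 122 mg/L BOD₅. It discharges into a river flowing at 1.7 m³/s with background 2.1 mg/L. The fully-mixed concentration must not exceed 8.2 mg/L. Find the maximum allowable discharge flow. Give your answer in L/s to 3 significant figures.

Mass balance at complete mixing: C_std·(Q_w + Q_r) = Q_w·C_e + Q_r·C_b.
Rearranging, Q_w = Q_r·(C_std − C_b)/(C_e − C_std) = 1.7·(8.2 − 2.1) / (122 − 8.2) = 0.09112 m³/s.
= 91.12 L/s.

91.1 L/s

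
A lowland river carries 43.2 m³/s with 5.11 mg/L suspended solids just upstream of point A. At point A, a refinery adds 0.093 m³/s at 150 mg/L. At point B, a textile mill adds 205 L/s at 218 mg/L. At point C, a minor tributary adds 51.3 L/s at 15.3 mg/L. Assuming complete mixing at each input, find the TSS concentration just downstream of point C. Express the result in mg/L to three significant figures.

After input A: C = (43.2·5.11 + 0.093·150) / 43.29 = 5.421 mg/L.
205 L/s = 0.205 m³/s.
After input B: C = (43.29·5.421 + 0.205·218) / 43.5 = 6.423 mg/L.
51.3 L/s = 0.0513 m³/s.
After input C: C = (43.5·6.423 + 0.0513·15.3) / 43.55 = 6.434 mg/L.

6.43 mg/L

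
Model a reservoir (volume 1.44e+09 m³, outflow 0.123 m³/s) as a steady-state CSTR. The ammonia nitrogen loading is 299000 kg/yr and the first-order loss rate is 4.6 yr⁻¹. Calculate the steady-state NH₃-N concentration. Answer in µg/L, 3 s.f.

45.1 µg/L

Outflow Q = 0.123 m³/s × 3.156e+07 s/yr = 3.882e+06 m³/yr.
Steady-state CSTR mass balance: W = Q·C + k·V·C, so C = W/(Q + kV).
Q + kV = 3.882e+06 + 4.6·1.44e+09 = 6.628e+09 m³/yr.
C = 299000/6.628e+09 = 4.511e-05 kg/m³ = 0.04511 mg/L = 45.11 µg/L.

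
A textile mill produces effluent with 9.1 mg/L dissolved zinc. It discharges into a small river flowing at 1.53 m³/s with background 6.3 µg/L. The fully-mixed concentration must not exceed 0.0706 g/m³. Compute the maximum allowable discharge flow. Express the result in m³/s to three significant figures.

0.0109 m³/s

6.3 µg/L = 0.0063 mg/L.
Mass balance at complete mixing: C_std·(Q_w + Q_r) = Q_w·C_e + Q_r·C_b.
Rearranging, Q_w = Q_r·(C_std − C_b)/(C_e − C_std) = 1.53·(0.0706 − 0.0063) / (9.1 − 0.0706) = 0.0109 m³/s.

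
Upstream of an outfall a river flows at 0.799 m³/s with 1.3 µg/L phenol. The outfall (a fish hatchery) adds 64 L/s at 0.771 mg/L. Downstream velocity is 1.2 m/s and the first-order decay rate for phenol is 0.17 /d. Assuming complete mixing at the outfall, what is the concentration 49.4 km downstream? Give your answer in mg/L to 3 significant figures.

0.0538 mg/L

64 L/s = 0.064 m³/s.
1.3 µg/L = 0.0013 mg/L.
After complete mixing, C₀ = (0.064·0.771 + 0.799·0.0013) / 0.863 = 0.05838 mg/L.
Travel time t = 4.94e+04 m / 1.2 m/s = 4.117e+04 s = 0.4765 d.
C = 0.05838·exp(−0.17·0.4765) = 0.05838·0.9222 = 0.05384 mg/L.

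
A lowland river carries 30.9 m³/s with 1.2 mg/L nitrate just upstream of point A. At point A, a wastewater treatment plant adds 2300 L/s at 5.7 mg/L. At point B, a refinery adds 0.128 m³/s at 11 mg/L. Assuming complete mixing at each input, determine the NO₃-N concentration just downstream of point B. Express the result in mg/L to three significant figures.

2300 L/s = 2.3 m³/s.
After input A: C = (30.9·1.2 + 2.3·5.7) / 33.2 = 1.512 mg/L.
After input B: C = (33.2·1.512 + 0.128·11) / 33.33 = 1.548 mg/L.

1.55 mg/L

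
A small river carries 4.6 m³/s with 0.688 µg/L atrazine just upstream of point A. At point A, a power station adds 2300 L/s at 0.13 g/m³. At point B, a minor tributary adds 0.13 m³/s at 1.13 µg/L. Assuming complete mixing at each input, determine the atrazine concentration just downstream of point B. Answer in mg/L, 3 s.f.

0.688 µg/L = 0.000688 mg/L.
2300 L/s = 2.3 m³/s.
After input A: C = (4.6·0.000688 + 2.3·0.13) / 6.9 = 0.04379 mg/L.
1.13 µg/L = 0.00113 mg/L.
After input B: C = (6.9·0.04379 + 0.13·0.00113) / 7.03 = 0.043 mg/L.

0.0430 mg/L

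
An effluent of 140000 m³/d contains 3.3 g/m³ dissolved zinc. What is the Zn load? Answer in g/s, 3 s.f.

140000 m³/d = 1.62 m³/s.
Mass flux = Q·C = 1.62 m³/s × 3.3 g/m³ = 5.347 g/s.

5.35 g/s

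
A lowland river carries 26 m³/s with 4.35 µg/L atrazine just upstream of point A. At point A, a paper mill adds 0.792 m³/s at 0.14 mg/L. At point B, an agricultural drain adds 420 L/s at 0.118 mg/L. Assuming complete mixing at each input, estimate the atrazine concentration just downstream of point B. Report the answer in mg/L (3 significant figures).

4.35 µg/L = 0.00435 mg/L.
After input A: C = (26·0.00435 + 0.792·0.14) / 26.79 = 0.00836 mg/L.
420 L/s = 0.42 m³/s.
After input B: C = (26.79·0.00836 + 0.42·0.118) / 27.21 = 0.01005 mg/L.

0.0101 mg/L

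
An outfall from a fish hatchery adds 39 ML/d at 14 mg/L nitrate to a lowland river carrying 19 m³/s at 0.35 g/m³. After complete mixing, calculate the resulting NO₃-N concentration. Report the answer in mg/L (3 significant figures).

39 ML/d = 0.4514 m³/s.
Conservation of mass across the mixing zone: C = (0.4514·14 + 19·0.35) / (0.4514 + 19) = 12.97/19.45 = 0.6668 mg/L.

0.667 mg/L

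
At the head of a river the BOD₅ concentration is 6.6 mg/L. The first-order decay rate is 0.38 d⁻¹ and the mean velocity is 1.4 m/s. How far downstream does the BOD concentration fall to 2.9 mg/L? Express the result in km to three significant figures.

262 km

From C = C₀·e^(−kt), t = ln(C₀/C)/k = ln(6.6/2.9)/0.38 = 0.8224/0.38 = 2.164 d.
Distance = v·t = 1.4 m/s × 1.87e+05 s = 2.618e+05 m = 261.8 km.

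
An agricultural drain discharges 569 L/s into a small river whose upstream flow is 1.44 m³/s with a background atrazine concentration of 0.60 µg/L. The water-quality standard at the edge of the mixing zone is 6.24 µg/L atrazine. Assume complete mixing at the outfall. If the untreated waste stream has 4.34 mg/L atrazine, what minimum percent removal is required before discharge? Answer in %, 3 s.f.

99.5 %

569 L/s = 0.569 m³/s.
0.60 µg/L = 0.0006 mg/L.
6.24 µg/L = 0.00624 mg/L.
Mass balance: 0.00624·2.009 = 0.569·Cₑ + 1.44·0.0006.
Cₑ = (0.01254 − 0.000864) / 0.569 = 0.02051 mg/L.
Required removal = 1 − 0.02051/4.34 = 99.53 %.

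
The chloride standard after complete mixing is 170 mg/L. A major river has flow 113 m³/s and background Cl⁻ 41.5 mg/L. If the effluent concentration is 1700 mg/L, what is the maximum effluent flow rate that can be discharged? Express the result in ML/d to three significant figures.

Mass balance at complete mixing: C_std·(Q_w + Q_r) = Q_w·C_e + Q_r·C_b.
Rearranging, Q_w = Q_r·(C_std − C_b)/(C_e − C_std) = 113·(170 − 41.5) / (1700 − 170) = 9.491 m³/s.
= 820 ML/d.

820 ML/d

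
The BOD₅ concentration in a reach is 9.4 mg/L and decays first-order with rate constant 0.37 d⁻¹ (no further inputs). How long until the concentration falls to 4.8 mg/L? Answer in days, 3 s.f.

1.82 d

t = ln(C₀/C)/k = ln(9.4/4.8)/0.37 = 0.6721/0.37 = 1.816 d.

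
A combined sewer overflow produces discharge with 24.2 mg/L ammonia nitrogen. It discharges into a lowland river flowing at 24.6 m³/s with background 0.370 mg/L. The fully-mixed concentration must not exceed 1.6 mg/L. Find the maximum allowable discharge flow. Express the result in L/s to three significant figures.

1340 L/s

Mass balance at complete mixing: C_std·(Q_w + Q_r) = Q_w·C_e + Q_r·C_b.
Rearranging, Q_w = Q_r·(C_std − C_b)/(C_e − C_std) = 24.6·(1.6 − 0.37) / (24.2 − 1.6) = 1.339 m³/s.
= 1339 L/s.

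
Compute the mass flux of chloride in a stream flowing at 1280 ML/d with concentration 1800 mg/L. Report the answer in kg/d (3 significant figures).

2.3e+06 kg/d

1280 ML/d = 14.81 m³/s.
Mass flux = Q·C = 14.81 m³/s × 1800 g/m³ = 2.667e+04 g/s.
= 2.667e+04 g/s × 86.4 = 2.304e+06 kg/d.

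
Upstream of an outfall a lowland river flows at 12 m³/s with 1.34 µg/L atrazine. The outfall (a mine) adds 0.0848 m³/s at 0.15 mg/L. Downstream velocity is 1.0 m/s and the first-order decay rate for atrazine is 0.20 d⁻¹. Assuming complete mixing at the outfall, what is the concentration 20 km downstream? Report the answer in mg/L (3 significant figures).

0.00228 mg/L

1.34 µg/L = 0.00134 mg/L.
After complete mixing, C₀ = (0.0848·0.15 + 12·0.00134) / 12.08 = 0.002383 mg/L.
Travel time t = 2e+04 m / 1.0 m/s = 2e+04 s = 0.2315 d.
C = 0.002383·exp(−0.20·0.2315) = 0.002383·0.9548 = 0.002275 mg/L.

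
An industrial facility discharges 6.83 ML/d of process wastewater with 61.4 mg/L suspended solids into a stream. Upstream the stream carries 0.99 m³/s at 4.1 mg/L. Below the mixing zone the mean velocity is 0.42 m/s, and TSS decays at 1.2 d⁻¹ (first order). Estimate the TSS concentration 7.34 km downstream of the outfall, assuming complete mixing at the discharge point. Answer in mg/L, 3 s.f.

6.54 mg/L

6.83 ML/d = 0.07905 m³/s.
After complete mixing, C₀ = (0.07905·61.4 + 0.99·4.1) / 1.069 = 8.337 mg/L.
Travel time t = 7340 m / 0.42 m/s = 1.748e+04 s = 0.2023 d.
C = 8.337·exp(−1.2·0.2023) = 8.337·0.7845 = 6.54 mg/L.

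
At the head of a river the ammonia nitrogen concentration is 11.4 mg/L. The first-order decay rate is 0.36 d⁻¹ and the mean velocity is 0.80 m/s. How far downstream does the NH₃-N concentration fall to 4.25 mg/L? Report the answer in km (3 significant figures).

From C = C₀·e^(−kt), t = ln(C₀/C)/k = ln(11.4/4.25)/0.36 = 0.9867/0.36 = 2.741 d.
Distance = v·t = 0.80 m/s × 2.368e+05 s = 1.894e+05 m = 189.4 km.

189 km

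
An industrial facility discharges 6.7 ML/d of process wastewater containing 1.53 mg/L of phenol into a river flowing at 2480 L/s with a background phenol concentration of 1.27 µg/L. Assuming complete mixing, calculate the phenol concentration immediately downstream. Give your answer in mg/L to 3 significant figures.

6.7 ML/d = 0.07755 m³/s.
2480 L/s = 2.48 m³/s.
1.27 µg/L = 0.00127 mg/L.
Flow-weighted mixing gives C = (0.07755·1.53 + 2.48·0.00127) / (0.07755 + 2.48) = 0.1218/2.558 = 0.04762 mg/L.

0.0476 mg/L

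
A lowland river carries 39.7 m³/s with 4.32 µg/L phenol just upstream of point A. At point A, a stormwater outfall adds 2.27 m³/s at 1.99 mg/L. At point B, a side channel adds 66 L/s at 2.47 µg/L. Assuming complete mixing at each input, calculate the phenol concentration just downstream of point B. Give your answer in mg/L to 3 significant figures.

4.32 µg/L = 0.00432 mg/L.
After input A: C = (39.7·0.00432 + 2.27·1.99) / 41.97 = 0.1117 mg/L.
66 L/s = 0.066 m³/s.
2.47 µg/L = 0.00247 mg/L.
After input B: C = (41.97·0.1117 + 0.066·0.00247) / 42.04 = 0.1115 mg/L.

0.112 mg/L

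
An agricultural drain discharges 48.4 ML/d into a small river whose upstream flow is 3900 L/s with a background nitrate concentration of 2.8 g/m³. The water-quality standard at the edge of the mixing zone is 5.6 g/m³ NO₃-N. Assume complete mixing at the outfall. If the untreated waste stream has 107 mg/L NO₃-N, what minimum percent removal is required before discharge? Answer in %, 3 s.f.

76.5 %

48.4 ML/d = 0.5602 m³/s.
3900 L/s = 3.9 m³/s.
Mass balance: 5.6·4.46 = 0.5602·Cₑ + 3.9·2.8.
Cₑ = (24.98 − 10.92) / 0.5602 = 25.09 mg/L.
Required removal = 1 − 25.09/107 = 76.55 %.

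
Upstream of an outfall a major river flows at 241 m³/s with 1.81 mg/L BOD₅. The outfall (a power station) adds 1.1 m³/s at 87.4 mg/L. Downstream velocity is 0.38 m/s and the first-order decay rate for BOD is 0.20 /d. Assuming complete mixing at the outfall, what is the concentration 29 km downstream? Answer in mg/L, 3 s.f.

After complete mixing, C₀ = (1.1·87.4 + 241·1.81) / 242.1 = 2.199 mg/L.
Travel time t = 2.9e+04 m / 0.38 m/s = 7.632e+04 s = 0.8833 d.
C = 2.199·exp(−0.20·0.8833) = 2.199·0.8381 = 1.843 mg/L.

1.84 mg/L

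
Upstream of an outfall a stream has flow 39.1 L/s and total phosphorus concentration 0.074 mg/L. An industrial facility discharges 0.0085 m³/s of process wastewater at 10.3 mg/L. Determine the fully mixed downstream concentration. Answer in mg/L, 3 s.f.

39.1 L/s = 0.0391 m³/s.
Conservation of mass across the mixing zone: C = (0.0085·10.3 + 0.0391·0.074) / (0.0085 + 0.0391) = 0.09044/0.0476 = 1.9 mg/L.

1.90 mg/L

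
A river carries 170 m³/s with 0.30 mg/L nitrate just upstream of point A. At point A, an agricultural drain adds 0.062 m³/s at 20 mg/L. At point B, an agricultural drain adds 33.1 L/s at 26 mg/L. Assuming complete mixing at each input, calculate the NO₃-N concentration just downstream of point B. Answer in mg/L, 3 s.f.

0.312 mg/L

After input A: C = (170·0.3 + 0.062·20) / 170.1 = 0.3072 mg/L.
33.1 L/s = 0.0331 m³/s.
After input B: C = (170.1·0.3072 + 0.0331·26) / 170.1 = 0.3122 mg/L.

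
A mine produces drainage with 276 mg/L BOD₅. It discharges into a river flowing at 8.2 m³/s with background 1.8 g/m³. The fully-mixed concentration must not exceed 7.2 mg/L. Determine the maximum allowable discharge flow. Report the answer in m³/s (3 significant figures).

0.165 m³/s

Mass balance at complete mixing: C_std·(Q_w + Q_r) = Q_w·C_e + Q_r·C_b.
Rearranging, Q_w = Q_r·(C_std − C_b)/(C_e − C_std) = 8.2·(7.2 − 1.8) / (276 − 7.2) = 0.1647 m³/s.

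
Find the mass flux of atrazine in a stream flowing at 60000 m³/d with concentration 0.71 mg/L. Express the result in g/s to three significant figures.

60000 m³/d = 0.6944 m³/s.
Mass flux = Q·C = 0.6944 m³/s × 0.71 g/m³ = 0.4931 g/s.

0.493 g/s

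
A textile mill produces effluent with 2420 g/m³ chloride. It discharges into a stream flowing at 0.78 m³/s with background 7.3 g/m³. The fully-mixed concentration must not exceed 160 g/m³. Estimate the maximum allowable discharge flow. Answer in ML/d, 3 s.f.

Mass balance at complete mixing: C_std·(Q_w + Q_r) = Q_w·C_e + Q_r·C_b.
Rearranging, Q_w = Q_r·(C_std − C_b)/(C_e − C_std) = 0.78·(160 − 7.3) / (2420 − 160) = 0.0527 m³/s.
= 4.553 ML/d.

4.55 ML/d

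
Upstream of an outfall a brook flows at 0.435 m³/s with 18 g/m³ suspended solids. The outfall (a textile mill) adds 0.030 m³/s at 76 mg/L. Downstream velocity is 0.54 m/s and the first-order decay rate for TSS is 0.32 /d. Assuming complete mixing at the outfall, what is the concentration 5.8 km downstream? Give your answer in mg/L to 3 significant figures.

After complete mixing, C₀ = (0.03·76 + 0.435·18) / 0.465 = 21.74 mg/L.
Travel time t = 5800 m / 0.54 m/s = 1.074e+04 s = 0.1243 d.
C = 21.74·exp(−0.32·0.1243) = 21.74·0.961 = 20.89 mg/L.

20.9 mg/L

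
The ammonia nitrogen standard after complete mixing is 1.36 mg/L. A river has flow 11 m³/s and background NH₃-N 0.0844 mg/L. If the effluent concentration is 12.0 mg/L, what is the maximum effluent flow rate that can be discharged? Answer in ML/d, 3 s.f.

Mass balance at complete mixing: C_std·(Q_w + Q_r) = Q_w·C_e + Q_r·C_b.
Rearranging, Q_w = Q_r·(C_std − C_b)/(C_e − C_std) = 11·(1.36 − 0.0844) / (12 − 1.36) = 1.319 m³/s.
= 113.9 ML/d.

114 ML/d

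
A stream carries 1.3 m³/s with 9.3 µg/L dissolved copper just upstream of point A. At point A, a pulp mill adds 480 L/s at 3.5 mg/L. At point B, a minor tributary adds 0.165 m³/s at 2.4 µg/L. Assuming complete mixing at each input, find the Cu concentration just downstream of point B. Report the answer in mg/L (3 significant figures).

0.870 mg/L

9.3 µg/L = 0.0093 mg/L.
480 L/s = 0.48 m³/s.
After input A: C = (1.3·0.0093 + 0.48·3.5) / 1.78 = 0.9506 mg/L.
2.4 µg/L = 0.0024 mg/L.
After input B: C = (1.78·0.9506 + 0.165·0.0024) / 1.945 = 0.8702 mg/L.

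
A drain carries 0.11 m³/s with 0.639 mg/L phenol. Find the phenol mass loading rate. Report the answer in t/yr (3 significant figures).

Mass flux = Q·C = 0.11 m³/s × 0.639 g/m³ = 0.07029 g/s.
= 0.07029 g/s × 31.56 = 2.218 t/yr.

2.22 t/yr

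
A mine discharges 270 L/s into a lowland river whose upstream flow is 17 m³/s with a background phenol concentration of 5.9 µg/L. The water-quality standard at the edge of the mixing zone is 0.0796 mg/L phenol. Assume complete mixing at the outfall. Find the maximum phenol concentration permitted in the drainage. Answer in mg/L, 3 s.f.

4.72 mg/L

270 L/s = 0.27 m³/s.
5.9 µg/L = 0.0059 mg/L.
Mass balance: 0.0796·17.27 = 0.27·Cₑ + 17·0.0059.
Cₑ = (1.375 − 0.1003) / 0.27 = 4.72 mg/L.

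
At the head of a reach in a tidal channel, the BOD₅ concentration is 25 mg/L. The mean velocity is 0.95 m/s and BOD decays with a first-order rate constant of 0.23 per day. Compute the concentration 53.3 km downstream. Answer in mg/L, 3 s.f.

21.5 mg/L

Travel time t = 53.3 km / 0.95 m/s = 5.33e+04/0.95 = 5.611e+04 s = 0.6494 d.
First-order decay: C = 25·exp(−0.23·0.6494) = 25·0.8613 = 21.53 mg/L.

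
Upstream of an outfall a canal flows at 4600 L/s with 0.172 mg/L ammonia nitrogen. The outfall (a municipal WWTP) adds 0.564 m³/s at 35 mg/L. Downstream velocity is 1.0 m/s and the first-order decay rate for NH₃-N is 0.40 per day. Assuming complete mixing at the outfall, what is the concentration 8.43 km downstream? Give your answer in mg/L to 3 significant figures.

3.82 mg/L

4600 L/s = 4.6 m³/s.
After complete mixing, C₀ = (0.564·35 + 4.6·0.172) / 5.164 = 3.976 mg/L.
Travel time t = 8430 m / 1.0 m/s = 8430 s = 0.09757 d.
C = 3.976·exp(−0.40·0.09757) = 3.976·0.9617 = 3.824 mg/L.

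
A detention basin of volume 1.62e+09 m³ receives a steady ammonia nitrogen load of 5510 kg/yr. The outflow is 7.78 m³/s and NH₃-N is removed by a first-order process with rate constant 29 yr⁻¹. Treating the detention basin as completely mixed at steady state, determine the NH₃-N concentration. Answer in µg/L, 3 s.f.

Outflow Q = 7.78 m³/s × 3.156e+07 s/yr = 2.455e+08 m³/yr.
Steady-state CSTR mass balance: W = Q·C + k·V·C, so C = W/(Q + kV).
Q + kV = 2.455e+08 + 29·1.62e+09 = 4.723e+10 m³/yr.
C = 5510/4.723e+10 = 1.167e-07 kg/m³ = 0.0001167 mg/L = 0.1167 µg/L.

0.117 µg/L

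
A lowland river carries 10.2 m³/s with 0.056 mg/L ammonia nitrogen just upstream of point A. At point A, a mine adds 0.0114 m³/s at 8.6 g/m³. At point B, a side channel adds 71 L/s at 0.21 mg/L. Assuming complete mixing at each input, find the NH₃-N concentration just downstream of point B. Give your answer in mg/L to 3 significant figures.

After input A: C = (10.2·0.056 + 0.0114·8.6) / 10.21 = 0.06554 mg/L.
71 L/s = 0.071 m³/s.
After input B: C = (10.21·0.06554 + 0.071·0.21) / 10.28 = 0.06654 mg/L.

0.0665 mg/L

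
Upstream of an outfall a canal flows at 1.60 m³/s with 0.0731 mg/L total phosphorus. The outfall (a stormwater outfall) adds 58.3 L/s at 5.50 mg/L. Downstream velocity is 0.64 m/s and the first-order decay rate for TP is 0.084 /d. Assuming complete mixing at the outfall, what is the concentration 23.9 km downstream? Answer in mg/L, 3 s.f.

58.3 L/s = 0.0583 m³/s.
After complete mixing, C₀ = (0.0583·5.5 + 1.6·0.0731) / 1.658 = 0.2639 mg/L.
Travel time t = 2.39e+04 m / 0.64 m/s = 3.734e+04 s = 0.4322 d.
C = 0.2639·exp(−0.084·0.4322) = 0.2639·0.9643 = 0.2545 mg/L.

0.254 mg/L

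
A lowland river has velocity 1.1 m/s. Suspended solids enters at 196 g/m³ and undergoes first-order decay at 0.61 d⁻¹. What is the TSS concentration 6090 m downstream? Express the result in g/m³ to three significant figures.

Travel time t = 6090 m / 1.1 m/s = 6090/1.1 = 5536 s = 0.06408 d.
First-order decay: C = 196·exp(−0.61·0.06408) = 196·0.9617 = 188.5 g/m³.

188 g/m³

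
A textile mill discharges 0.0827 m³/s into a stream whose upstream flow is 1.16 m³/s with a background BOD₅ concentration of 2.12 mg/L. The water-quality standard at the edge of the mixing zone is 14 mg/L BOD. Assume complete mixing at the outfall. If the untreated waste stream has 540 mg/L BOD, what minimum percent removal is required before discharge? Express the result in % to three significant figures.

66.5 %

Mass balance: 14·1.243 = 0.0827·Cₑ + 1.16·2.12.
Cₑ = (17.4 − 2.459) / 0.0827 = 180.6 mg/L.
Required removal = 1 − 180.6/540 = 66.55 %.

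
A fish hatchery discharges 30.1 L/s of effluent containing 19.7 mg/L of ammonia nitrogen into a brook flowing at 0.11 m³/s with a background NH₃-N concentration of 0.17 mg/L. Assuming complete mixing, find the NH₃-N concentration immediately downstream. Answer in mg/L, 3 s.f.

4.37 mg/L

30.1 L/s = 0.0301 m³/s.
By mass balance at complete mixing, C = (0.0301·19.7 + 0.11·0.17) / (0.0301 + 0.11) = 0.6117/0.1401 = 4.366 mg/L.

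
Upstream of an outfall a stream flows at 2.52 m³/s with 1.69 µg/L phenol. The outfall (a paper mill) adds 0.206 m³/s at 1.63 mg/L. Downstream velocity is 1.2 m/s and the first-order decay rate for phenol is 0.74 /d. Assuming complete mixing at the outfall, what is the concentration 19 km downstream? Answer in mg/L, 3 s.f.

1.69 µg/L = 0.00169 mg/L.
After complete mixing, C₀ = (0.206·1.63 + 2.52·0.00169) / 2.726 = 0.1247 mg/L.
Travel time t = 1.9e+04 m / 1.2 m/s = 1.583e+04 s = 0.1833 d.
C = 0.1247·exp(−0.74·0.1833) = 0.1247·0.8732 = 0.1089 mg/L.

0.109 mg/L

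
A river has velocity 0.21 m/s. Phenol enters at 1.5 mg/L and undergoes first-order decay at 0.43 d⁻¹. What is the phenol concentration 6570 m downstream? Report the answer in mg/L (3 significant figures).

1.28 mg/L

Travel time t = 6570 m / 0.21 m/s = 6570/0.21 = 3.129e+04 s = 0.3621 d.
First-order decay: C = 1.5·exp(−0.43·0.3621) = 1.5·0.8558 = 1.284 mg/L.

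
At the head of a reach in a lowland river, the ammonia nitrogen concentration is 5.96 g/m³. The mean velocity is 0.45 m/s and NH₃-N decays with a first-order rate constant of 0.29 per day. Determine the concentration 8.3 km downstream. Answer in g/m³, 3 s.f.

5.60 g/m³

Travel time t = 8.3 km / 0.45 m/s = 8300/0.45 = 1.844e+04 s = 0.2135 d.
First-order decay: C = 5.96·exp(−0.29·0.2135) = 5.96·0.94 = 5.602 g/m³.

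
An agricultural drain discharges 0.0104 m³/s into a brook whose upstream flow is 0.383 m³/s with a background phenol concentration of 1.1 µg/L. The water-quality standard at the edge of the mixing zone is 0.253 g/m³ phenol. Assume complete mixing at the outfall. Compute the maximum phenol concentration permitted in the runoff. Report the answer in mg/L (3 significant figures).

1.1 µg/L = 0.0011 mg/L.
Mass balance: 0.253·0.3934 = 0.0104·Cₑ + 0.383·0.0011.
Cₑ = (0.09953 − 0.0004213) / 0.0104 = 9.53 mg/L.

9.53 mg/L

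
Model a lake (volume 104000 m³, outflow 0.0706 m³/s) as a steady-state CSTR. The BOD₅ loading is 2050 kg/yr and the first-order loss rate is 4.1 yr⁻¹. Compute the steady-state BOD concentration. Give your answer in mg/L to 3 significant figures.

0.772 mg/L

Outflow Q = 0.0706 m³/s × 3.156e+07 s/yr = 2.228e+06 m³/yr.
Steady-state CSTR mass balance: W = Q·C + k·V·C, so C = W/(Q + kV).
Q + kV = 2.228e+06 + 4.1·104000 = 2.654e+06 m³/yr.
C = 2050/2.654e+06 = 0.0007723 kg/m³ = 0.7723 mg/L.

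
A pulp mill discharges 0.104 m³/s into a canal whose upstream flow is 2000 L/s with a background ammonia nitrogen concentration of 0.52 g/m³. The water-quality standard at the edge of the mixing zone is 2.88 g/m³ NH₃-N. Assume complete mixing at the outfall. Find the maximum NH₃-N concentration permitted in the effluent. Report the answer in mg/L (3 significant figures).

2000 L/s = 2 m³/s.
Mass balance: 2.88·2.104 = 0.104·Cₑ + 2·0.52.
Cₑ = (6.06 − 1.04) / 0.104 = 48.26 mg/L.

48.3 mg/L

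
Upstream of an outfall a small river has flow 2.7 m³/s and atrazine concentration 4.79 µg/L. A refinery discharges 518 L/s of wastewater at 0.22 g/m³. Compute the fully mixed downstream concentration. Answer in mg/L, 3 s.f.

518 L/s = 0.518 m³/s.
4.79 µg/L = 0.00479 mg/L.
By mass balance at complete mixing, C = (0.518·0.22 + 2.7·0.00479) / (0.518 + 2.7) = 0.1269/3.218 = 0.03943 mg/L.

0.0394 mg/L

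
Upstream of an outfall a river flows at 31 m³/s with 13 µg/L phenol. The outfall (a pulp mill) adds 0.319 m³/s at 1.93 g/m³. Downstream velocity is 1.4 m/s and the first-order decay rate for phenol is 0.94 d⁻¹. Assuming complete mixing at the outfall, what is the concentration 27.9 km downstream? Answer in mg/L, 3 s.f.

13 µg/L = 0.013 mg/L.
After complete mixing, C₀ = (0.319·1.93 + 31·0.013) / 31.32 = 0.03253 mg/L.
Travel time t = 2.79e+04 m / 1.4 m/s = 1.993e+04 s = 0.2307 d.
C = 0.03253·exp(−0.94·0.2307) = 0.03253·0.8051 = 0.02619 mg/L.

0.0262 mg/L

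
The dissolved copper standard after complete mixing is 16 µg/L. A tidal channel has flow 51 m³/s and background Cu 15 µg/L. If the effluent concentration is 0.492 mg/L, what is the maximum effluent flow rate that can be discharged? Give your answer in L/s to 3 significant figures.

15 µg/L = 0.015 mg/L.
16 µg/L = 0.016 mg/L.
Mass balance at complete mixing: C_std·(Q_w + Q_r) = Q_w·C_e + Q_r·C_b.
Rearranging, Q_w = Q_r·(C_std − C_b)/(C_e − C_std) = 51·(0.016 − 0.015) / (0.492 − 0.016) = 0.1071 m³/s.
= 107.1 L/s.

107 L/s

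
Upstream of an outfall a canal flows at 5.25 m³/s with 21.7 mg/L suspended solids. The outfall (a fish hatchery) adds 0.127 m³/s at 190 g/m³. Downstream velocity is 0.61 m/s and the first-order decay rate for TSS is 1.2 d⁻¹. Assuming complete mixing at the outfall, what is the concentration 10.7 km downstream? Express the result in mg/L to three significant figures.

After complete mixing, C₀ = (0.127·190 + 5.25·21.7) / 5.377 = 25.68 mg/L.
Travel time t = 1.07e+04 m / 0.61 m/s = 1.754e+04 s = 0.203 d.
C = 25.68·exp(−1.2·0.203) = 25.68·0.7838 = 20.12 mg/L.

20.1 mg/L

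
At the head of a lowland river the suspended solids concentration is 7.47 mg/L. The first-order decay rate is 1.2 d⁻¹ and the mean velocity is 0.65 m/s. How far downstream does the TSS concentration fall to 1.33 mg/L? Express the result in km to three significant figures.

From C = C₀·e^(−kt), t = ln(C₀/C)/k = ln(7.47/1.33)/1.2 = 1.726/1.2 = 1.438 d.
Distance = v·t = 0.65 m/s × 1.243e+05 s = 8.076e+04 m = 80.76 km.

80.8 km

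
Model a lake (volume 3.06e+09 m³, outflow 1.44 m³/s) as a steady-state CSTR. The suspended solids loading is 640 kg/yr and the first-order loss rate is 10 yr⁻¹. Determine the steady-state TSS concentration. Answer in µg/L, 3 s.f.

Outflow Q = 1.44 m³/s × 3.156e+07 s/yr = 4.544e+07 m³/yr.
Steady-state CSTR mass balance: W = Q·C + k·V·C, so C = W/(Q + kV).
Q + kV = 4.544e+07 + 10·3.06e+09 = 3.065e+10 m³/yr.
C = 640/3.065e+10 = 2.088e-08 kg/m³ = 2.088e-05 mg/L = 0.02088 µg/L.

0.0209 µg/L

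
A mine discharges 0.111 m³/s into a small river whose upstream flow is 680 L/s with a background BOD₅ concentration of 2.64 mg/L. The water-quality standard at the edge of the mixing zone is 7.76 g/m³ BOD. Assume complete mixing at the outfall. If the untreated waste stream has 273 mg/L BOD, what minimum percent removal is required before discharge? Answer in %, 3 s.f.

680 L/s = 0.68 m³/s.
Mass balance: 7.76·0.791 = 0.111·Cₑ + 0.68·2.64.
Cₑ = (6.138 − 1.795) / 0.111 = 39.13 mg/L.
Required removal = 1 − 39.13/273 = 85.67 %.

85.7 %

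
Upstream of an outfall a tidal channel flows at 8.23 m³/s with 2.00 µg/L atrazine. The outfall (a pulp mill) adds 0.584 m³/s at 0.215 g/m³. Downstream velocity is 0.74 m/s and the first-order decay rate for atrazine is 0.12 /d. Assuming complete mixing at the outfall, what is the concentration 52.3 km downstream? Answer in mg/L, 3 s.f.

0.0146 mg/L

2.00 µg/L = 0.002 mg/L.
After complete mixing, C₀ = (0.584·0.215 + 8.23·0.002) / 8.814 = 0.01611 mg/L.
Travel time t = 5.23e+04 m / 0.74 m/s = 7.068e+04 s = 0.818 d.
C = 0.01611·exp(−0.12·0.818) = 0.01611·0.9065 = 0.01461 mg/L.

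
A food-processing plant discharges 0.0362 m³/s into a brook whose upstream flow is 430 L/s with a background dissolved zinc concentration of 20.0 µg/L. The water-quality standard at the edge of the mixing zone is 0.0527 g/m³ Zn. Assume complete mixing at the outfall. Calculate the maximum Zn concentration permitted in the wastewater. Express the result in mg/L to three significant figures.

0.441 mg/L

430 L/s = 0.43 m³/s.
20.0 µg/L = 0.02 mg/L.
Mass balance: 0.0527·0.4662 = 0.0362·Cₑ + 0.43·0.02.
Cₑ = (0.02457 − 0.0086) / 0.0362 = 0.4411 mg/L.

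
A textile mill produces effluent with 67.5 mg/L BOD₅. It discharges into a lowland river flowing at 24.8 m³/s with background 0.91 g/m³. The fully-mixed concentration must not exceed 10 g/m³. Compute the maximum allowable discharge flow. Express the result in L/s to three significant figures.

Mass balance at complete mixing: C_std·(Q_w + Q_r) = Q_w·C_e + Q_r·C_b.
Rearranging, Q_w = Q_r·(C_std − C_b)/(C_e − C_std) = 24.8·(10 − 0.91) / (67.5 − 10) = 3.921 m³/s.
= 3921 L/s.

3920 L/s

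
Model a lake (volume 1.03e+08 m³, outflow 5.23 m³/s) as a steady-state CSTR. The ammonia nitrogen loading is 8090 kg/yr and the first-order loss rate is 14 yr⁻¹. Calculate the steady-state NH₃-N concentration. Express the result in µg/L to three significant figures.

5.03 µg/L

Outflow Q = 5.23 m³/s × 3.156e+07 s/yr = 1.65e+08 m³/yr.
Steady-state CSTR mass balance: W = Q·C + k·V·C, so C = W/(Q + kV).
Q + kV = 1.65e+08 + 14·1.03e+08 = 1.607e+09 m³/yr.
C = 8090/1.607e+09 = 5.034e-06 kg/m³ = 0.005034 mg/L = 5.034 µg/L.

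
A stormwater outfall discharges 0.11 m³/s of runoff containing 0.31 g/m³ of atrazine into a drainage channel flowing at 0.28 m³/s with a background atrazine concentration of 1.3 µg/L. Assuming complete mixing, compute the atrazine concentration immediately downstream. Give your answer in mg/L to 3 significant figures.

0.0884 mg/L

1.3 µg/L = 0.0013 mg/L.
Conservation of mass across the mixing zone: C = (0.11·0.31 + 0.28·0.0013) / (0.11 + 0.28) = 0.03446/0.39 = 0.08837 mg/L.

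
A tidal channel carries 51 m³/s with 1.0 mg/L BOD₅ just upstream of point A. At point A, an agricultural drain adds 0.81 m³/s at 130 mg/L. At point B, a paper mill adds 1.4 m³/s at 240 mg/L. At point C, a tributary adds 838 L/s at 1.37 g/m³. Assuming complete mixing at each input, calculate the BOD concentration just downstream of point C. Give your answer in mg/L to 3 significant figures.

After input A: C = (51·1 + 0.81·130) / 51.81 = 3.017 mg/L.
After input B: C = (51.81·3.017 + 1.4·240) / 53.21 = 9.252 mg/L.
838 L/s = 0.838 m³/s.
After input C: C = (53.21·9.252 + 0.838·1.37) / 54.05 = 9.13 mg/L.

9.13 mg/L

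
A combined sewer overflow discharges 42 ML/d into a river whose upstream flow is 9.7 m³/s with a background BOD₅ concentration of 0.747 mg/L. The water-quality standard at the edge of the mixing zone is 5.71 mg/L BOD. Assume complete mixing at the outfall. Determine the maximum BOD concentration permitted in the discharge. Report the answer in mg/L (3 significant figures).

105 mg/L

42 ML/d = 0.4861 m³/s.
Mass balance: 5.71·10.19 = 0.4861·Cₑ + 9.7·0.747.
Cₑ = (58.16 − 7.246) / 0.4861 = 104.7 mg/L.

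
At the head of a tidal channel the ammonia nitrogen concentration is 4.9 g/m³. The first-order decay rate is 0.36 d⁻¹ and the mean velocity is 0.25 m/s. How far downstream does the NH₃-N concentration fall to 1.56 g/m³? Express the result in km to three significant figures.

68.7 km

From C = C₀·e^(−kt), t = ln(C₀/C)/k = ln(4.9/1.56)/0.36 = 1.145/0.36 = 3.179 d.
Distance = v·t = 0.25 m/s × 2.747e+05 s = 6.867e+04 m = 68.67 km.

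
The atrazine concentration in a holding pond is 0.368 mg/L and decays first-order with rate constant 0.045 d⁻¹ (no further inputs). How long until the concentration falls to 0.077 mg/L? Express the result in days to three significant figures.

t = ln(C₀/C)/k = ln(0.368/0.077)/0.045 = 1.564/0.045 = 34.76 d.

34.8 d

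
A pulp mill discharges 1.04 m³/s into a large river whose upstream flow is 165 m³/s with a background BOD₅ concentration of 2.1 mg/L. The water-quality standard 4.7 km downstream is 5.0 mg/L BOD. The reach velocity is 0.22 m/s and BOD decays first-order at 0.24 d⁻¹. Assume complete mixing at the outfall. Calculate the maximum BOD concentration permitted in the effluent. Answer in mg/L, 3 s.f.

514 mg/L

Travel time to the compliance point: t = 4700/0.22 = 2.136e+04 s = 0.2473 d; decay factor exp(−0.24·0.2473) = 0.9424.
So the concentration just after mixing may be at most 5/0.9424 = 5.306 mg/L.
Mass balance: 5.306·166 = 1.04·Cₑ + 165·2.1.
Cₑ = (881 − 346.5) / 1.04 = 513.9 mg/L.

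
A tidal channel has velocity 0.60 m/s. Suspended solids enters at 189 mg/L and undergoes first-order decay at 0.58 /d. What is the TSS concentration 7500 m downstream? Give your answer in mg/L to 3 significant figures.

174 mg/L

Travel time t = 7500 m / 0.60 m/s = 7500/0.60 = 1.25e+04 s = 0.1447 d.
First-order decay: C = 189·exp(−0.58·0.1447) = 189·0.9195 = 173.8 mg/L.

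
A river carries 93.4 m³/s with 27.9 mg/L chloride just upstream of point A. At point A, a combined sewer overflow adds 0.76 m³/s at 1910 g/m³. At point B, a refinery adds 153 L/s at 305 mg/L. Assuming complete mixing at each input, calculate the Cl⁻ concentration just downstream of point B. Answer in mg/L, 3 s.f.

After input A: C = (93.4·27.9 + 0.76·1910) / 94.16 = 43.09 mg/L.
153 L/s = 0.153 m³/s.
After input B: C = (94.16·43.09 + 0.153·305) / 94.31 = 43.52 mg/L.

43.5 mg/L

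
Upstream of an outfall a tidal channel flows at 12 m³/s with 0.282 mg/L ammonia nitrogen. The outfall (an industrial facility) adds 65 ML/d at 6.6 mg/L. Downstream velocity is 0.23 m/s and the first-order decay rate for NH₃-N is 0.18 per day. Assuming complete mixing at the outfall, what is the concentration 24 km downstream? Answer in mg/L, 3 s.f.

65 ML/d = 0.7523 m³/s.
After complete mixing, C₀ = (0.7523·6.6 + 12·0.282) / 12.75 = 0.6547 mg/L.
Travel time t = 2.4e+04 m / 0.23 m/s = 1.043e+05 s = 1.208 d.
C = 0.6547·exp(−0.18·1.208) = 0.6547·0.8046 = 0.5268 mg/L.

0.527 mg/L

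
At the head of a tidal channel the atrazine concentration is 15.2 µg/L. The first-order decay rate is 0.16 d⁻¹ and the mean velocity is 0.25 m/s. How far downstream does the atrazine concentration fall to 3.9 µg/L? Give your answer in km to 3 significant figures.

184 km

From C = C₀·e^(−kt), t = ln(C₀/C)/k = ln(15.2/3.9)/0.16 = 1.36/0.16 = 8.502 d.
Distance = v·t = 0.25 m/s × 7.346e+05 s = 1.836e+05 m = 183.6 km.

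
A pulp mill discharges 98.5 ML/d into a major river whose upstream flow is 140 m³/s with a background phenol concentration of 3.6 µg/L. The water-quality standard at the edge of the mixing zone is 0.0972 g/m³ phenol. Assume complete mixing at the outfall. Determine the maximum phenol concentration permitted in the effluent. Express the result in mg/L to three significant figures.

11.6 mg/L

98.5 ML/d = 1.14 m³/s.
3.6 µg/L = 0.0036 mg/L.
Mass balance: 0.0972·141.1 = 1.14·Cₑ + 140·0.0036.
Cₑ = (13.72 − 0.504) / 1.14 = 11.59 mg/L.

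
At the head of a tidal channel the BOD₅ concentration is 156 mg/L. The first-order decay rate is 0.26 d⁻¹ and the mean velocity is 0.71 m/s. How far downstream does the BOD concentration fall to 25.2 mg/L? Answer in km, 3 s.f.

430 km

From C = C₀·e^(−kt), t = ln(C₀/C)/k = ln(156/25.2)/0.26 = 1.823/0.26 = 7.012 d.
Distance = v·t = 0.71 m/s × 6.058e+05 s = 4.301e+05 m = 430.1 km.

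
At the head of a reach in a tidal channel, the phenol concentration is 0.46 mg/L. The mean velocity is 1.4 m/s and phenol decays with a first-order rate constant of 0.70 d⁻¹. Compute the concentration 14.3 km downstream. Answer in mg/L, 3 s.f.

0.423 mg/L

Travel time t = 14.3 km / 1.4 m/s = 1.43e+04/1.4 = 1.021e+04 s = 0.1182 d.
First-order decay: C = 0.46·exp(−0.70·0.1182) = 0.46·0.9206 = 0.4235 mg/L.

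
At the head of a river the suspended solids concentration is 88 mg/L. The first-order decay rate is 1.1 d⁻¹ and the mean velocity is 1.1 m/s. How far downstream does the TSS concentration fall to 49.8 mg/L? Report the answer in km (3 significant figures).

49.2 km

From C = C₀·e^(−kt), t = ln(C₀/C)/k = ln(88/49.8)/1.1 = 0.5693/1.1 = 0.5176 d.
Distance = v·t = 1.1 m/s × 4.472e+04 s = 4.919e+04 m = 49.19 km.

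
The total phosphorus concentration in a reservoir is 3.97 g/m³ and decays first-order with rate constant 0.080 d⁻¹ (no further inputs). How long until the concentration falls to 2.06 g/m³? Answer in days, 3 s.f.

8.20 d

t = ln(C₀/C)/k = ln(3.97/2.06)/0.080 = 0.6561/0.080 = 8.201 d.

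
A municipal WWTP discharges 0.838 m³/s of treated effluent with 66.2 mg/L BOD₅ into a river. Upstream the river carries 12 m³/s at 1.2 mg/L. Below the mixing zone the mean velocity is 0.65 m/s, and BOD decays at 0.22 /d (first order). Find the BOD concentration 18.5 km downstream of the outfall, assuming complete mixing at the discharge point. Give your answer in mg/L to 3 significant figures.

After complete mixing, C₀ = (0.838·66.2 + 12·1.2) / 12.84 = 5.443 mg/L.
Travel time t = 1.85e+04 m / 0.65 m/s = 2.846e+04 s = 0.3294 d.
C = 5.443·exp(−0.22·0.3294) = 5.443·0.9301 = 5.062 mg/L.

5.06 mg/L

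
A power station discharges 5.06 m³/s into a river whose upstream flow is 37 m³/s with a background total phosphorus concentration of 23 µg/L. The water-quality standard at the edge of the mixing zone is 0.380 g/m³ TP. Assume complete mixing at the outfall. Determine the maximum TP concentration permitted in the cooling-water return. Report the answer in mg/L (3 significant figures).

2.99 mg/L

23 µg/L = 0.023 mg/L.
Mass balance: 0.38·42.06 = 5.06·Cₑ + 37·0.023.
Cₑ = (15.98 − 0.851) / 5.06 = 2.99 mg/L.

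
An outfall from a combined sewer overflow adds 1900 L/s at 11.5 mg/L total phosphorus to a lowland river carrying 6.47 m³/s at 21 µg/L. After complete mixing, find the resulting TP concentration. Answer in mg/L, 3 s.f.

1900 L/s = 1.9 m³/s.
21 µg/L = 0.021 mg/L.
Conservation of mass across the mixing zone: C = (1.9·11.5 + 6.47·0.021) / (1.9 + 6.47) = 21.99/8.37 = 2.627 mg/L.

2.63 mg/L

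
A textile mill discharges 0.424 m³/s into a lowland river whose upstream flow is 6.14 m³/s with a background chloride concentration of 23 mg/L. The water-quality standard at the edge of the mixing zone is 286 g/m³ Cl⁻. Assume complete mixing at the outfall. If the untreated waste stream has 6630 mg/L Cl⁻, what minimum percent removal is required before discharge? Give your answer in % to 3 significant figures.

38.2 %

Mass balance: 286·6.564 = 0.424·Cₑ + 6.14·23.
Cₑ = (1877 − 141.2) / 0.424 = 4095 mg/L.
Required removal = 1 − 4095/6630 = 38.24 %.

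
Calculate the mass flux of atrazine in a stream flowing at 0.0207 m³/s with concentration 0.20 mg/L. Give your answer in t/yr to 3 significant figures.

Mass flux = Q·C = 0.0207 m³/s × 0.2 g/m³ = 0.00414 g/s.
= 0.00414 g/s × 31.56 = 0.1306 t/yr.

0.131 t/yr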